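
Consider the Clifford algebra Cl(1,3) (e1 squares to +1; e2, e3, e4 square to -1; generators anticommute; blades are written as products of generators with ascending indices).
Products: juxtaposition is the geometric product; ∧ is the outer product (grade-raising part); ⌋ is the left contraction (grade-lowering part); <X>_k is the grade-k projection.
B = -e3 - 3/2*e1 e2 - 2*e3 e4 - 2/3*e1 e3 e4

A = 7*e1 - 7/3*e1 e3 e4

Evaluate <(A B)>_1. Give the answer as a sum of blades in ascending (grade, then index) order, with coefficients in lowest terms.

step 1: -14/9 - 14/3*e1 - 21/2*e2 - 7*e1 e3 + 7/3*e1 e4 - 14/3*e3 e4 - 14*e1 e3 e4 + 7/2*e2 e3 e4
step 2: -14/3*e1 - 21/2*e2
Answer: -14/3*e1 - 21/2*e2


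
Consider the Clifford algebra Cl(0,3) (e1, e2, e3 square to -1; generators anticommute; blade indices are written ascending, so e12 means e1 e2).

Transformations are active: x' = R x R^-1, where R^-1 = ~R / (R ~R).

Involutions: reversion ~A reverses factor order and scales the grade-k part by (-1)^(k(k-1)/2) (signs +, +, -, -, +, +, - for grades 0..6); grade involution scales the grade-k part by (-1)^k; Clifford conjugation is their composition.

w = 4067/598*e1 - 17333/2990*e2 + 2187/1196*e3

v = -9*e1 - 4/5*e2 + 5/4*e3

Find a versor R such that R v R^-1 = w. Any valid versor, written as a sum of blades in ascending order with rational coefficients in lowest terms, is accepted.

Sketch: the shared square -33281/400 makes R = v + w = -1315/598*e1 - 3945/598*e2 + 1841/598*e3 the natural versor; its sandwich fixes that direction, negates (v - w)/2, and sends v to w.
Answer: -1315/598*e1 - 3945/598*e2 + 1841/598*e3


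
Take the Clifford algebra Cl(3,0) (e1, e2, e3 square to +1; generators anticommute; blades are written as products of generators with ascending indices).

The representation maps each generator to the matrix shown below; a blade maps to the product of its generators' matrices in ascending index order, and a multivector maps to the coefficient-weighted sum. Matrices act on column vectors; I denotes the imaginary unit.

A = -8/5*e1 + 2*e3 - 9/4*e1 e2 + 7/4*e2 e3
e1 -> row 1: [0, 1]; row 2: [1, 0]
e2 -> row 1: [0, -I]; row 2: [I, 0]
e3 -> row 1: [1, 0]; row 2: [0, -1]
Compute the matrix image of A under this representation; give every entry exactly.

Bivector images (products of the table entries): rho(e1 e2) = rho(e1)rho(e2) = row 1: [I, 0]; row 2: [0, -I]; rho(e2 e3) = rho(e2)rho(e3) = row 1: [0, I]; row 2: [I, 0].
M = (-8/5)*rho(e1) + (2)*rho(e3) + (-9/4)*rho(e1 e2) + (7/4)*rho(e2 e3), summed entrywise:
Answer: row 1: [2 - 9*I/4, -8/5 + 7*I/4]; row 2: [-8/5 + 7*I/4, -2 + 9*I/4]


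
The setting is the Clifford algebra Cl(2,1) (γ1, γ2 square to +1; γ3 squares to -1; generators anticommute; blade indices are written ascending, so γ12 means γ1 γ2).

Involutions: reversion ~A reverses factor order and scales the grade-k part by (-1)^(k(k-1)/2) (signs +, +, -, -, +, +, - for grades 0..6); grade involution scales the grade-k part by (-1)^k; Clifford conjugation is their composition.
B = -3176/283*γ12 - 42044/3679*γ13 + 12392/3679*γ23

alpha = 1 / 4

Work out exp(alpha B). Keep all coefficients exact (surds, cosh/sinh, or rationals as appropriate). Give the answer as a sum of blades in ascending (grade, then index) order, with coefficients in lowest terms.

B^2 term by term: the squares give (-3176/283)^2*(γ12)^2 + (-42044/3679)^2*(γ13)^2 + (12392/3679)^2*(γ23)^2 = 10086976/80089*(-1) + 1767697936/13535041*(+1) + 153561664/13535041*(+1) = 16 (each basis 2-blade squares to minus the product of its generators' squares); cross terms between blades sharing an index anticommute and cancel. So B^2 = 16.
B^2 = 16 — B^2 > 0, so the exponential closes hyperbolically: l = 4, alpha*l = 1, so exp(alpha B) = cosh(1) + (sinh(1)/4)*B = cosh(1) + (sinh(1)/4)*B.
Answer: cosh(1) - 794*sinh(1)/283*γ12 - 10511*sinh(1)/3679*γ13 + 3098*sinh(1)/3679*γ23


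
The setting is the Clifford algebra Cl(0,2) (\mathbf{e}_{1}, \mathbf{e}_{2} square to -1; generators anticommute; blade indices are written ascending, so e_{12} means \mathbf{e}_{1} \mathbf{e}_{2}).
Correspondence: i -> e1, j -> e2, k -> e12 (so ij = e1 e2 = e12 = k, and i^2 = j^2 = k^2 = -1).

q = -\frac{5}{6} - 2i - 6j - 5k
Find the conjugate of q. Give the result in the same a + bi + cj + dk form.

In blades: q = -\frac{5}{6} - 2 e_{1} - 6 e_{2} - 5 e_{12}.
Conjugation here is Clifford conjugation: the scalar is fixed and the grade-1 and grade-2 blades all flip sign, giving -\frac{5}{6} + 2 e_{1} + 6 e_{2} + 5 e_{12}; translating back:
Answer: -\frac{5}{6} + 2i + 6j + 5k


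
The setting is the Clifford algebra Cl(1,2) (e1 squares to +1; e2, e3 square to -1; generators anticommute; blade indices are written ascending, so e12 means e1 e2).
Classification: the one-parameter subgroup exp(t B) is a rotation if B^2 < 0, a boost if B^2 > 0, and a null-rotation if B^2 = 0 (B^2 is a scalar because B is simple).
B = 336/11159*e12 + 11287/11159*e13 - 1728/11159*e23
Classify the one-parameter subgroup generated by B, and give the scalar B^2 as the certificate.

B^2 term by term: the squares give (336/11159)^2*(e12)^2 + (11287/11159)^2*(e13)^2 + (-1728/11159)^2*(e23)^2 = 112896/124523281*(+1) + 127396369/124523281*(+1) + 2985984/124523281*(-1) = 1 (each basis 2-blade squares to minus the product of its generators' squares); cross terms between blades sharing an index anticommute and cancel. So B^2 = 1.
Answer: boost, certificate B^2 = 1. Why this suffices: the scalar 1 survives any versor conjugation, so its sign alone determines the class however B is presented.


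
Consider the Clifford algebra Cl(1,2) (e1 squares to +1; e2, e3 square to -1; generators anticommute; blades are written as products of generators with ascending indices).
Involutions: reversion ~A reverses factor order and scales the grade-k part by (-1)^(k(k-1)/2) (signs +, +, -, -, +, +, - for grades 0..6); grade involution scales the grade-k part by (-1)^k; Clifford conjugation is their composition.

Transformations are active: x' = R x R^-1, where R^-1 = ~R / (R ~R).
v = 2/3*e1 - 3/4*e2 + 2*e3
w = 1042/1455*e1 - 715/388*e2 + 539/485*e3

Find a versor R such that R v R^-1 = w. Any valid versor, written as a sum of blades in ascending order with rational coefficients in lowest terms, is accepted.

R = v + w = 2012/1455*e1 - 503/194*e2 + 1509/485*e3 works: the equal norms (-593/144) guarantee its sandwich swaps v into w.
Answer: 2012/1455*e1 - 503/194*e2 + 1509/485*e3


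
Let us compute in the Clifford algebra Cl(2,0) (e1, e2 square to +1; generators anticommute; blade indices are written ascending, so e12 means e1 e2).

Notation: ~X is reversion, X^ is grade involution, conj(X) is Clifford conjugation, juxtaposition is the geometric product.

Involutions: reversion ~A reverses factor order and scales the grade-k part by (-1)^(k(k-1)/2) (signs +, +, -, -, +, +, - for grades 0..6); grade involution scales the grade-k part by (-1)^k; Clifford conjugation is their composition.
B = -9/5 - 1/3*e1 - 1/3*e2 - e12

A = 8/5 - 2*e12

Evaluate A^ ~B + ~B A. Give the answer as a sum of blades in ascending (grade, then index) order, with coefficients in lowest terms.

first term: -22/25 + 2/15*e1 - 6/5*e2 + 26/5*e12
second term: -22/25 - 6/5*e1 + 2/15*e2 + 26/5*e12
Answer: -44/25 - 16/15*e1 - 16/15*e2 + 52/5*e12


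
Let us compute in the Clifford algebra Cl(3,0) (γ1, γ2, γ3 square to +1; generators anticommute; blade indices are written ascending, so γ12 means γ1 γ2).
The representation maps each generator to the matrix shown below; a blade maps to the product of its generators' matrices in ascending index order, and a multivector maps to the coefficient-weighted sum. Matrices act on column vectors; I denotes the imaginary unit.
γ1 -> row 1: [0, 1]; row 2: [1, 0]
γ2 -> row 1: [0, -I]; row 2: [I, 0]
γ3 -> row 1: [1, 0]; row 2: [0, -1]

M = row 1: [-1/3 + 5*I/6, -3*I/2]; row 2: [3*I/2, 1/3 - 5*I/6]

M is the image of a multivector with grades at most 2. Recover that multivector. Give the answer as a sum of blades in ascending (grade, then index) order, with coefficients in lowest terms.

Method: 1, rho(γ1), rho(γ2), rho(γ3) form a trace-orthogonal basis of the 2x2 complex matrices (tr(X Y) = 2 if X = Y, else 0), so M = m0*1 + m1*rho(γ1) + m2*rho(γ2) + m3*rho(γ3) with m0 = tr(M)/2 = 0, m1 = tr(M rho(γ1))/2 = 0, m2 = tr(M rho(γ2))/2 = 3/2, m3 = tr(M rho(γ3))/2 = -1/3 + 5*I/6.
Multiplying table entries, the bivector images are rho(γ12) = I*rho(γ3), rho(γ13) = -I*rho(γ2), rho(γ23) = I*rho(γ1); with real blade coefficients the real parts of m0..m3 are the coefficients of 1, γ1, γ2, γ3 and the imaginary parts give the bivectors (γ23: Im m1, γ13: -Im m2, γ12: Im m3).
Answer: 3/2*γ2 - 1/3*γ3 + 5/6*γ12


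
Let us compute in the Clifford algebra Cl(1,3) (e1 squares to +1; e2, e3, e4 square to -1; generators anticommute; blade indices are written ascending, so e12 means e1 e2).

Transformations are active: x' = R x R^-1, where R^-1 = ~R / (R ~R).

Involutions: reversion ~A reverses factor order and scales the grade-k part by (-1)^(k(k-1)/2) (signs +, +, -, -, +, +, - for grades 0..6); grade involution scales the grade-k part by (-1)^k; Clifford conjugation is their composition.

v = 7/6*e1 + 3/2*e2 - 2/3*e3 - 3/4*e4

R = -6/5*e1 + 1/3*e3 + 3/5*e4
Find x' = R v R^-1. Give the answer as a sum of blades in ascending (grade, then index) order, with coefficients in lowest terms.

~R = -6/5*e1 + 1/3*e3 + 3/5*e4, and R ~R = 218/225, so R^-1 = ~R / (218/225).
R v = -131/180 - 9/5*e12 + 37/90*e13 + 1/5*e14 - 1/2*e23 - 9/10*e24 + 3/20*e34
Answer: 208/327*e1 - 3/2*e2 + 217/1308*e3 - 33/218*e4


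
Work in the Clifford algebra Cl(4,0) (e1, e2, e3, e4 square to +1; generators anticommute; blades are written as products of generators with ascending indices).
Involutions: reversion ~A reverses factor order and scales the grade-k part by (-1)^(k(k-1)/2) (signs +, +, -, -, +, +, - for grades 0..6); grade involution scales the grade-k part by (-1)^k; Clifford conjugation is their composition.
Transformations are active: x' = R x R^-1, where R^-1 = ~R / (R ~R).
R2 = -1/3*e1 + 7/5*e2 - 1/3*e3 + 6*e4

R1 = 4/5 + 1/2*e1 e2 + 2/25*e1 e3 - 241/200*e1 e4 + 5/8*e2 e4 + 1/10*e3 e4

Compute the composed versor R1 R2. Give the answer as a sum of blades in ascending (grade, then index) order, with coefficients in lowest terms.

Distribute over the terms of R2 (each basis-blade product reordered to ascending indices, repeated generators contracted through their squares):
R1 (-1/3*e1) = -4/15*e1 + 1/6*e2 + 2/75*e3 - 241/600*e4 - 5/24*e1 e2 e4 - 1/30*e1 e3 e4
R1 (7/5*e2) = 7/10*e1 + 28/25*e2 - 7/8*e4 - 14/125*e1 e2 e3 + 1687/1000*e1 e2 e4 + 7/50*e2 e3 e4
R1 (-1/3*e3) = -2/75*e1 - 4/15*e3 + 1/30*e4 - 1/6*e1 e2 e3 - 241/600*e1 e3 e4 + 5/24*e2 e3 e4
R1 (6*e4) = -723/100*e1 + 15/4*e2 + 3/5*e3 + 24/5*e4 + 3*e1 e2 e4 + 12/25*e1 e3 e4
Summing the partial products and collecting blades:
Answer: -2047/300*e1 + 1511/300*e2 + 9/25*e3 + 1067/300*e4 - 209/750*e1 e2 e3 + 3359/750*e1 e2 e4 + 9/200*e1 e3 e4 + 209/600*e2 e3 e4


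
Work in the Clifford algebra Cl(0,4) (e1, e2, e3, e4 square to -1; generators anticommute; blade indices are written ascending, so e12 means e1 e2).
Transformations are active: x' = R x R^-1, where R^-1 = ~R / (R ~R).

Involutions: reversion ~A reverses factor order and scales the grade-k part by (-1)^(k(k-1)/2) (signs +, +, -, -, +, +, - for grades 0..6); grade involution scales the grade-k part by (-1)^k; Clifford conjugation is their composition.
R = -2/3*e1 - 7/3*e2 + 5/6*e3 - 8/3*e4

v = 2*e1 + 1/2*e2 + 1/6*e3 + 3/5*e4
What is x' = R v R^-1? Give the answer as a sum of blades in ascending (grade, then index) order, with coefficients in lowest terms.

~R = -2/3*e1 - 7/3*e2 + 5/6*e3 - 8/3*e4, and R ~R = -493/36, so R^-1 = ~R / (-493/36).
R v = 713/180 + 13/3*e12 - 16/9*e13 + 74/15*e14 - 29/36*e23 - 1/15*e24 + 17/18*e34
Answer: -11938/7395*e1 + 12569/14790*e2 - 1919/2958*e3 + 6971/7395*e4


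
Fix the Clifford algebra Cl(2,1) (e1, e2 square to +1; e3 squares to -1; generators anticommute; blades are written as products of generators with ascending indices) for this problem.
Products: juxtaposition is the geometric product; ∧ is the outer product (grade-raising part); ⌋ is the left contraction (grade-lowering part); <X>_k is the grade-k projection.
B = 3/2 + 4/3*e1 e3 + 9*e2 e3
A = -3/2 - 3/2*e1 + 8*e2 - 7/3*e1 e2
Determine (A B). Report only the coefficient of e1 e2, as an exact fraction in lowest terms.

step 1: -9/4 - 9/4*e1 + 12*e2 + 70*e3 - 7/2*e1 e2 - 23*e1 e3 - 187/18*e2 e3 - 145/6*e1 e2 e3
Answer: -7/2


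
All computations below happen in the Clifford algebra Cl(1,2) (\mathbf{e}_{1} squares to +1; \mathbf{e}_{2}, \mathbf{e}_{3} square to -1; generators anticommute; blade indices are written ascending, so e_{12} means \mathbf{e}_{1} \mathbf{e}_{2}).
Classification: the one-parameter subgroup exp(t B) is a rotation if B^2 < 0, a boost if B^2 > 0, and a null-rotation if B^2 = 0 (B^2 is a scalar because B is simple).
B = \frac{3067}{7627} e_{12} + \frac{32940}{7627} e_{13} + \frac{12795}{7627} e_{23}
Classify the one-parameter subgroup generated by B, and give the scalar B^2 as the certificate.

B^2 term by term: the squares give (\frac{3067}{7627})^2*(e_{12})^2 + (\frac{32940}{7627})^2*(e_{13})^2 + (\frac{12795}{7627})^2*(e_{23})^2 = \frac{9406489}{58171129}*(+1) + \frac{1085043600}{58171129}*(+1) + \frac{163712025}{58171129}*(-1) = 16 (each basis 2-blade squares to minus the product of its generators' squares); cross terms between blades sharing an index anticommute and cancel. So B^2 = 16.
Answer: boost, certificate B^2 = 16. The invariant at work: B^2 = 16 is unchanged by conjugation, hence its sign classifies the subgroup whatever basis B is written in.


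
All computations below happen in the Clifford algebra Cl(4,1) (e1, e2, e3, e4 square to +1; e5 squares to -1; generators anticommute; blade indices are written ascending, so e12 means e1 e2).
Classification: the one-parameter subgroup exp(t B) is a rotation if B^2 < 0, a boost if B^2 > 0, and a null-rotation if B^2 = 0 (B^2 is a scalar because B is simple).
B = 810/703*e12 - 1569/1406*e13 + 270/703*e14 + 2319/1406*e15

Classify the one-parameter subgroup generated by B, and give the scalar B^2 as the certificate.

B^2 term by term: the squares give (810/703)^2*(e12)^2 + (-1569/1406)^2*(e13)^2 + (270/703)^2*(e14)^2 + (2319/1406)^2*(e15)^2 = 656100/494209*(-1) + 2461761/1976836*(-1) + 72900/494209*(-1) + 5377761/1976836*(+1) = 0 (each basis 2-blade squares to minus the product of its generators' squares); cross terms between blades sharing an index anticommute and cancel. So B^2 = 0.
Answer: null-rotation, certificate B^2 = 0. One invariant decides it: the square 0 survives every conjugation, and its sign is exactly the classification.


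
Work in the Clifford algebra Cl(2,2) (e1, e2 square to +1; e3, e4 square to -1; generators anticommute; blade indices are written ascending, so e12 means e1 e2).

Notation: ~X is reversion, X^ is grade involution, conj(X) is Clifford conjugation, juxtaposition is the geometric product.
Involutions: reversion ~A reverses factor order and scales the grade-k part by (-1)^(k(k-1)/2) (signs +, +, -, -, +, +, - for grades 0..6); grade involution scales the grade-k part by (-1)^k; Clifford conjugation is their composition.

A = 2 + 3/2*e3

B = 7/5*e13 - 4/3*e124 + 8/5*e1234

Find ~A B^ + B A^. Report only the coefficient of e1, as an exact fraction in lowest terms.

first term: 21/10*e1 + 14/5*e13 + 4/15*e124 + 26/5*e1234
second term: 21/10*e1 + 14/5*e13 - 76/15*e124 + 6/5*e1234
Answer: 21/5


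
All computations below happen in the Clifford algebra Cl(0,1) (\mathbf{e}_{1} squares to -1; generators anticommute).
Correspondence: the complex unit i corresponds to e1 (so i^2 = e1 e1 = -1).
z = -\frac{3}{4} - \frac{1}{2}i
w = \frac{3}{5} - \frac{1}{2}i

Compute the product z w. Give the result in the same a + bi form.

In blades: z = -\frac{3}{4} - \frac{1}{2} e_{1}, w = \frac{3}{5} - \frac{1}{2} e_{1}.
Distribute z over w term by term (generator squares from the signature, products reordered to ascending indices): (-\frac{3}{4})*w = -\frac{9}{20} + \frac{3}{8} e_{1}; (-\frac{1}{2} e_{1})*w = -\frac{1}{4} - \frac{3}{10} e_{1}.
Sum: -\frac{7}{10} + \frac{3}{40} e_{1}; translating back through the correspondence:
Answer: -\frac{7}{10} + \frac{3}{40}i


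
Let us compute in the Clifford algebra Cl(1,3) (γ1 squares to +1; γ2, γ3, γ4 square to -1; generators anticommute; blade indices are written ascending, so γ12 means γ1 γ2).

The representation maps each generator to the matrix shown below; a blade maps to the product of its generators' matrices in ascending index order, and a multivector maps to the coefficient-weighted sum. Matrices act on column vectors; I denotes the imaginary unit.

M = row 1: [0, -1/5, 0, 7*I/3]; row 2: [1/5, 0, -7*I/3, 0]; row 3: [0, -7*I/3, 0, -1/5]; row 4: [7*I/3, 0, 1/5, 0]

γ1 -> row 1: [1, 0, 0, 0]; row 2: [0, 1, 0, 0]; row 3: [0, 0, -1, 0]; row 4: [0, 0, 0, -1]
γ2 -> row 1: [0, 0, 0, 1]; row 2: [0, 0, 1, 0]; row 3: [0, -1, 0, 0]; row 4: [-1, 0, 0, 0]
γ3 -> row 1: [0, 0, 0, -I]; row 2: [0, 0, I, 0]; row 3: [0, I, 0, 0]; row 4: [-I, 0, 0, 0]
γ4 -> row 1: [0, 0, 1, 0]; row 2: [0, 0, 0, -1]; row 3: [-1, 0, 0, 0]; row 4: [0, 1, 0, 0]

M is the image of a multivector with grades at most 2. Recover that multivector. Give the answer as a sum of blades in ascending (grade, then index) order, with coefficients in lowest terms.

Method: the blade images are trace-orthogonal — tr(rho(e_A) rho(e_B)^-1) = 4 if A = B and 0 otherwise — and rho(e_A)^-1 = (e_A)^2 * rho(e_A) with (e_A)^2 = +1 or -1, so the coefficient of e_A in the preimage is (e_A)^2 * tr(M rho(e_A))/4.
Nonzero projections over blades of grade <= 2: γ3: (γ3)^2 = -1, tr(M rho(γ3)) = 28/3, coefficient -7/3; γ24: (γ24)^2 = -1, tr(M rho(γ24)) = 4/5, coefficient -1/5. Every other blade of grade <= 2 projects to 0.
Answer: -7/3*γ3 - 1/5*γ24


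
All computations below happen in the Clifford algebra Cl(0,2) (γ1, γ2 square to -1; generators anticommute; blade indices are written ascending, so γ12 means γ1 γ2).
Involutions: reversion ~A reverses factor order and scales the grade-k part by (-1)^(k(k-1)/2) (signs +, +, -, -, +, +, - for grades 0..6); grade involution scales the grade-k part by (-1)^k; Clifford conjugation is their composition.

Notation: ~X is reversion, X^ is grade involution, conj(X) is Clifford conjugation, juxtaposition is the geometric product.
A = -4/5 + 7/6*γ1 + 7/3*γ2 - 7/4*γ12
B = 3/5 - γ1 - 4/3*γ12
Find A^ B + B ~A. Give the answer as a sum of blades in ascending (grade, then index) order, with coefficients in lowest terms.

first term: -199/50 + 289/90*γ1 - 217/180*γ2 - 139/60*γ12
second term: 151/50 + 83/18*γ1 + 287/180*γ2 - 13/60*γ12
Answer: -24/25 + 352/45*γ1 + 7/18*γ2 - 38/15*γ12


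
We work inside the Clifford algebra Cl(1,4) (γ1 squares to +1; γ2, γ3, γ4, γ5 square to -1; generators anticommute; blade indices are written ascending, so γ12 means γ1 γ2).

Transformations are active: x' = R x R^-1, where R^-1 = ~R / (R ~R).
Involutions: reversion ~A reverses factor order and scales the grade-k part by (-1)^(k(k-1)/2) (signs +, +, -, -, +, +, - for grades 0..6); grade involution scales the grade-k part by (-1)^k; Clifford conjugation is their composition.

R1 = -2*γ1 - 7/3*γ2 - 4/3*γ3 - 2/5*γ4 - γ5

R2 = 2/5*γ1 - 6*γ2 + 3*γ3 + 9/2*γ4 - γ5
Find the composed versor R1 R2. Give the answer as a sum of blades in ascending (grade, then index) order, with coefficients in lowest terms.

Distribute over the terms of R1 (each basis-blade product reordered to ascending indices, repeated generators contracted through their squares):
(-2*γ1) R2 = -4/5 + 12*γ12 - 6*γ13 - 9*γ14 + 2*γ15
(-7/3*γ2) R2 = -14 + 14/15*γ12 - 7*γ23 - 21/2*γ24 + 7/3*γ25
(-4/3*γ3) R2 = 4 + 8/15*γ13 - 8*γ23 - 6*γ34 + 4/3*γ35
(-2/5*γ4) R2 = 9/5 + 4/25*γ14 - 12/5*γ24 + 6/5*γ34 + 2/5*γ45
(-γ5) R2 = -1 + 2/5*γ15 - 6*γ25 + 3*γ35 + 9/2*γ45
Summing the partial products and collecting blades:
Answer: -10 + 194/15*γ12 - 82/15*γ13 - 221/25*γ14 + 12/5*γ15 - 15*γ23 - 129/10*γ24 - 11/3*γ25 - 24/5*γ34 + 13/3*γ35 + 49/10*γ45


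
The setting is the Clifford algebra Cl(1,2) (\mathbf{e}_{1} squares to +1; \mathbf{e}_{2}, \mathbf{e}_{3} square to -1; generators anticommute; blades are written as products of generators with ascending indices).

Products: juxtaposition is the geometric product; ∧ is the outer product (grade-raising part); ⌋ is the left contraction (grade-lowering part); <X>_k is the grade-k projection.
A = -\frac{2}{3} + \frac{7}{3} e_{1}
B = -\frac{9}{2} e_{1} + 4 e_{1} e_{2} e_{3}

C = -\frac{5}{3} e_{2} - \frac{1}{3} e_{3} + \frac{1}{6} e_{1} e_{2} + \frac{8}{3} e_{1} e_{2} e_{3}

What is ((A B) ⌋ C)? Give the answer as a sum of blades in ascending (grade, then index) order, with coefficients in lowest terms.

step 1: -\frac{21}{2} + 3 e_{1} + \frac{28}{3} e_{2} e_{3} - \frac{8}{3} e_{1} e_{2} e_{3}
step 2: \frac{64}{9} - \frac{224}{9} e_{1} + 18 e_{2} + \frac{7}{2} e_{3} - \frac{7}{4} e_{1} e_{2} + 8 e_{2} e_{3} - 28 e_{1} e_{2} e_{3}
Answer: \frac{64}{9} - \frac{224}{9} e_{1} + 18 e_{2} + \frac{7}{2} e_{3} - \frac{7}{4} e_{1} e_{2} + 8 e_{2} e_{3} - 28 e_{1} e_{2} e_{3}


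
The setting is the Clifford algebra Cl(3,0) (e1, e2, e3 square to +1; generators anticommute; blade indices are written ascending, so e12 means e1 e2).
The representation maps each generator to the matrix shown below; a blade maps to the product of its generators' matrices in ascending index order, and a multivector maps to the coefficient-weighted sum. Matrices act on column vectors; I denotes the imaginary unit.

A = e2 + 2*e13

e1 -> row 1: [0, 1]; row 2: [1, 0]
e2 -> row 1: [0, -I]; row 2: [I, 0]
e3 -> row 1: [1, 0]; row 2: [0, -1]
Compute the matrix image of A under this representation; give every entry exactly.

Bivector images (products of the table entries): rho(e13) = rho(e1)rho(e3) = row 1: [0, -1]; row 2: [1, 0].
M = (1)*rho(e2) + (2)*rho(e13), summed entrywise:
Answer: row 1: [0, -2 - I]; row 2: [2 + I, 0]


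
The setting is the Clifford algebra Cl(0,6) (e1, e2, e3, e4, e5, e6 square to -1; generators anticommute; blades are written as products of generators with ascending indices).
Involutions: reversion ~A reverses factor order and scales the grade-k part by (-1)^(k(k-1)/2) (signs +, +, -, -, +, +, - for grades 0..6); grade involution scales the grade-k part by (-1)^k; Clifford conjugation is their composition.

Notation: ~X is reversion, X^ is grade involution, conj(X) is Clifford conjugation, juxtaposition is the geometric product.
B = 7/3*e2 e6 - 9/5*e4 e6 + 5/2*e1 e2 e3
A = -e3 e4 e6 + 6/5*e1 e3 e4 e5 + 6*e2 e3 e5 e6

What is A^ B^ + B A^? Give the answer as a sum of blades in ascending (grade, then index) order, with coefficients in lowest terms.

first term: 9/5*e3 - 14*e3 e5 + 15*e1 e5 e6 + 7/3*e2 e3 e4 - 3*e2 e4 e5 + 5/2*e1 e2 e4 e6 - 54/25*e1 e3 e5 e6 + 54/5*e2 e3 e4 e5 - 14/5*e1 e2 e3 e4 e5 e6
second term: 9/5*e3 - 14*e3 e5 - 15*e1 e5 e6 - 7/3*e2 e3 e4 + 3*e2 e4 e5 - 5/2*e1 e2 e4 e6 + 54/25*e1 e3 e5 e6 - 54/5*e2 e3 e4 e5 - 14/5*e1 e2 e3 e4 e5 e6
Answer: 18/5*e3 - 28*e3 e5 - 28/5*e1 e2 e3 e4 e5 e6


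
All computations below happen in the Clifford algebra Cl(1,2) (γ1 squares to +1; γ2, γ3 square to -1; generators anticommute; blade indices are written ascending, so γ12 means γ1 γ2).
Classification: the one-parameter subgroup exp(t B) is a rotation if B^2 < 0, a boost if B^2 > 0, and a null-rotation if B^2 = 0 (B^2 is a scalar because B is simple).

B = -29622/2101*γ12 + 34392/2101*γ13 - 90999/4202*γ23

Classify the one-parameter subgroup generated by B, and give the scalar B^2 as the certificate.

B^2 term by term: the squares give (-29622/2101)^2*(γ12)^2 + (34392/2101)^2*(γ13)^2 + (-90999/4202)^2*(γ23)^2 = 877462884/4414201*(+1) + 1182809664/4414201*(+1) + 8280818001/17656804*(-1) = -9/4 (each basis 2-blade squares to minus the product of its generators' squares); cross terms between blades sharing an index anticommute and cancel. So B^2 = -9/4.
Answer: rotation, certificate B^2 = -9/4. Why this suffices: the scalar -9/4 survives any versor conjugation, so its sign alone determines the class however B is presented.


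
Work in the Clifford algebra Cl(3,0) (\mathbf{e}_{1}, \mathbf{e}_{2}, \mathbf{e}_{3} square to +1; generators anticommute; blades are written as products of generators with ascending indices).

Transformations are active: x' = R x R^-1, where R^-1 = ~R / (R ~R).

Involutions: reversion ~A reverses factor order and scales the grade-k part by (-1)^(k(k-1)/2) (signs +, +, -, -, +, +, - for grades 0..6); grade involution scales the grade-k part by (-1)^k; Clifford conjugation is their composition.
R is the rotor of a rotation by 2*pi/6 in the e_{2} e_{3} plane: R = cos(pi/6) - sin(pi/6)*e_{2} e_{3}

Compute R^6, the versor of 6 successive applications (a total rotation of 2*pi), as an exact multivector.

The rotor phase is half the rotation angle and phases add under composition, so 6 steps in the e_{2} e_{3} plane accumulate phase 6*(pi/6) = \pi: R^6 = cos(\pi) - sin(\pi)*e_{2} e_{3}.
cos(\pi) = -1 and sin(\pi) = 0, so R^6 = -1. The total rotation 2*pi is 1 full turn, so every vector returns to itself, yet the rotor is -1, on the OTHER sheet of the double cover (an odd number of 2*pi turns).
Answer: -1


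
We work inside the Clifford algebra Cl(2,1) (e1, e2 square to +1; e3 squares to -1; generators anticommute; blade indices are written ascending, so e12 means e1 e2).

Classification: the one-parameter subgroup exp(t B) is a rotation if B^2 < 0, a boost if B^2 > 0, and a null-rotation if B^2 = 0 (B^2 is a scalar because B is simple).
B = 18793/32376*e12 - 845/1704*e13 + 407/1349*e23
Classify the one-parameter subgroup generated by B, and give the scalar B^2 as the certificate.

B^2 term by term: the squares give (18793/32376)^2*(e12)^2 + (-845/1704)^2*(e13)^2 + (407/1349)^2*(e23)^2 = 353176849/1048205376*(-1) + 714025/2903616*(+1) + 165649/1819801*(+1) = 0 (each basis 2-blade squares to minus the product of its generators' squares); cross terms between blades sharing an index anticommute and cancel. So B^2 = 0.
Answer: null-rotation, certificate B^2 = 0. Why this suffices: the scalar 0 survives any versor conjugation, so its sign alone determines the class however B is presented.


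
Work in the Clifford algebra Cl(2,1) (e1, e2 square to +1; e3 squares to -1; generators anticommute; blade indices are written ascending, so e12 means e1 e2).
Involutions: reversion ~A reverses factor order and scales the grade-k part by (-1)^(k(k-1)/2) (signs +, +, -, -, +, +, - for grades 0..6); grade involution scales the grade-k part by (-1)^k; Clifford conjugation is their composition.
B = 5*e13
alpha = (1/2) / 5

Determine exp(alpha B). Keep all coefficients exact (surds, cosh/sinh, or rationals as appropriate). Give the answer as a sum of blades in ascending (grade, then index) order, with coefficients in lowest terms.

B^2 = (5)^2*(e13)^2 = 25*(+1) = 25 (a basis 2-blade squares to minus the product of its generators' squares).
B^2 = 25 — the positive square puts this in the hyperbolic regime; l = 5, alpha*l = 1/2, so exp(alpha B) = cosh(1/2) + (sinh(1/2)/5)*B = cosh(1/2) + (sinh(1/2)/5)*B.
Answer: cosh(1/2) + sinh(1/2)*e13


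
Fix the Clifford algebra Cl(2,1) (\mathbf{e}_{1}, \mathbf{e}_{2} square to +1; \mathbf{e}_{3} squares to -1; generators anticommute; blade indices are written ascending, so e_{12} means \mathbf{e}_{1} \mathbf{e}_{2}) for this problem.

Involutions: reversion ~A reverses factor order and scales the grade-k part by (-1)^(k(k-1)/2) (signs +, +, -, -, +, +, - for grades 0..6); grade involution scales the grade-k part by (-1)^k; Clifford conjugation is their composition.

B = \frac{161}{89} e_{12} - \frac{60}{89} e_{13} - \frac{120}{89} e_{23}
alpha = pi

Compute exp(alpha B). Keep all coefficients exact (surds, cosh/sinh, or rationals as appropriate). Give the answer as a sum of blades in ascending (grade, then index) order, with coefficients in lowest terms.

B^2 term by term: the squares give (\frac{161}{89})^2*(e_{12})^2 + (-\frac{60}{89})^2*(e_{13})^2 + (-\frac{120}{89})^2*(e_{23})^2 = \frac{25921}{7921}*(-1) + \frac{3600}{7921}*(+1) + \frac{14400}{7921}*(+1) = -1 (each basis 2-blade squares to minus the product of its generators' squares); cross terms between blades sharing an index anticommute and cancel. So B^2 = -1.
B^2 = -1 — circular case — the even/odd split gives cos and sin: l = 1, alpha*l = \pi, so exp(alpha B) = cos(\pi) + (sin(\pi)/1)*B = -1 + (0)*B.
Answer: -1


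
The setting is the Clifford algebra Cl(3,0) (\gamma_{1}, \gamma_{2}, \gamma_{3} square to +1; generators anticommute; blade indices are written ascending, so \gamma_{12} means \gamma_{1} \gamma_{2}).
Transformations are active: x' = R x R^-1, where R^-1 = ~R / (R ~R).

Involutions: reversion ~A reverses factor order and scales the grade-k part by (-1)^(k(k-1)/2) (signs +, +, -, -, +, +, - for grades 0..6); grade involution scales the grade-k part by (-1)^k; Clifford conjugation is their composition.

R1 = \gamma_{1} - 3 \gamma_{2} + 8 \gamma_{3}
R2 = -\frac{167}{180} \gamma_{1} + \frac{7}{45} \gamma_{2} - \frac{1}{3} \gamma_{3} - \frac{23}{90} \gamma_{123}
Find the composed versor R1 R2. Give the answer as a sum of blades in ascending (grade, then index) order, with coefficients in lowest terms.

Distribute over the terms of R1 (each basis-blade product reordered to ascending indices, repeated generators contracted through their squares):
(\gamma_{1}) R2 = -\frac{167}{180} + \frac{7}{45} \gamma_{12} - \frac{1}{3} \gamma_{13} - \frac{23}{90} \gamma_{23}
(-3 \gamma_{2}) R2 = -\frac{7}{15} - \frac{167}{60} \gamma_{12} - \frac{23}{30} \gamma_{13} + \gamma_{23}
(8 \gamma_{3}) R2 = -\frac{8}{3} - \frac{92}{45} \gamma_{12} + \frac{334}{45} \gamma_{13} - \frac{56}{45} \gamma_{23}
Summing the partial products and collecting blades:
Answer: -\frac{731}{180} - \frac{841}{180} \gamma_{12} + \frac{569}{90} \gamma_{13} - \frac{1}{2} \gamma_{23}


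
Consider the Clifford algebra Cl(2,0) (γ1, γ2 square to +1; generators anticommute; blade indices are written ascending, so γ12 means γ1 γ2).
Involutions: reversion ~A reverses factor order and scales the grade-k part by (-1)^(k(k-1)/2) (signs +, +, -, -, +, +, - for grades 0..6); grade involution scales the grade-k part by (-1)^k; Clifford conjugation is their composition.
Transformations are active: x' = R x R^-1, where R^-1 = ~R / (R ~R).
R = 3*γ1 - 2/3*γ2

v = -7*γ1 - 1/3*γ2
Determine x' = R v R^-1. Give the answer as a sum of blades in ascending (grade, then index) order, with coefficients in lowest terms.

~R = 3*γ1 - 2/3*γ2, and R ~R = 85/9, so R^-1 = ~R / (85/9).
R v = -187/9 - 17/3*γ12
Answer: -31/5*γ1 + 49/15*γ2


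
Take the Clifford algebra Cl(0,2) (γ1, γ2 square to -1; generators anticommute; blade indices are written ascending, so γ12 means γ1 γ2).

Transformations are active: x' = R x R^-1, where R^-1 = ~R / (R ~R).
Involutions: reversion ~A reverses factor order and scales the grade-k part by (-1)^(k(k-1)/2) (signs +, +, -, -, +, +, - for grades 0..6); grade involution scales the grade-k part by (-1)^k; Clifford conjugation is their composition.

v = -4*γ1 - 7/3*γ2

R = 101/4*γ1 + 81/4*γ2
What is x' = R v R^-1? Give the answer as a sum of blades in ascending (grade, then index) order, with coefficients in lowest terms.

~R = 101/4*γ1 + 81/4*γ2, and R ~R = -8381/8, so R^-1 = ~R / (-8381/8).
R v = 593/4 + 265/12*γ12
Answer: -26369/8381*γ1 - 85432/25143*γ2


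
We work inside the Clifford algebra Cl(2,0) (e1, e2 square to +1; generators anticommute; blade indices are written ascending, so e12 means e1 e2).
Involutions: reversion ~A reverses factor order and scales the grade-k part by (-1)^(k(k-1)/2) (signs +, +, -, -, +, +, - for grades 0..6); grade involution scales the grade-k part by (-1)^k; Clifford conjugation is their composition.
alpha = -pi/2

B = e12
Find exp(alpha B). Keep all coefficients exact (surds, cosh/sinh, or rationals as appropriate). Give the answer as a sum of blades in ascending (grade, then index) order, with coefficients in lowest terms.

B^2 = (1)^2*(e12)^2 = 1*(-1) = -1 (a basis 2-blade squares to minus the product of its generators' squares).
B^2 = -1 — since the square is negative, the closed form is circular: l = 1, alpha*l = -pi/2, so exp(alpha B) = cos(-pi/2) + (sin(-pi/2)/1)*B = 0 + (-1)*B.
Answer: -e12


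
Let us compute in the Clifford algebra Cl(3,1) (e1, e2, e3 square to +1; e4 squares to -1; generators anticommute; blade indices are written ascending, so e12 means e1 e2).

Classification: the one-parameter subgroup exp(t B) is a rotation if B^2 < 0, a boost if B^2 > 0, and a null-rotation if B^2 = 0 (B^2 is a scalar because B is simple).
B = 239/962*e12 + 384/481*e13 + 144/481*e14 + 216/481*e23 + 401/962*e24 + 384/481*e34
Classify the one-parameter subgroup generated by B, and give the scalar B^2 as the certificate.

B^2 term by term: the squares give (239/962)^2*(e12)^2 + (384/481)^2*(e13)^2 + (144/481)^2*(e14)^2 + (216/481)^2*(e23)^2 + (401/962)^2*(e24)^2 + (384/481)^2*(e34)^2 = 57121/925444*(-1) + 147456/231361*(-1) + 20736/231361*(+1) + 46656/231361*(-1) + 160801/925444*(+1) + 147456/231361*(+1) = 0 (each basis 2-blade squares to minus the product of its generators' squares); cross terms between blades sharing an index anticommute and cancel; the commuting (index-disjoint) pairs give grade-4 terms 2*c*c'*(blade product), which cancel blade by blade — e1234: 91776/231361 - 153984/231361 + 62208/231361 = 0 — confirming B is simple. So B^2 = 0.
Answer: null-rotation, certificate B^2 = 0. The scalar 0 is the complete invariant here: its sign names the subgroup type.


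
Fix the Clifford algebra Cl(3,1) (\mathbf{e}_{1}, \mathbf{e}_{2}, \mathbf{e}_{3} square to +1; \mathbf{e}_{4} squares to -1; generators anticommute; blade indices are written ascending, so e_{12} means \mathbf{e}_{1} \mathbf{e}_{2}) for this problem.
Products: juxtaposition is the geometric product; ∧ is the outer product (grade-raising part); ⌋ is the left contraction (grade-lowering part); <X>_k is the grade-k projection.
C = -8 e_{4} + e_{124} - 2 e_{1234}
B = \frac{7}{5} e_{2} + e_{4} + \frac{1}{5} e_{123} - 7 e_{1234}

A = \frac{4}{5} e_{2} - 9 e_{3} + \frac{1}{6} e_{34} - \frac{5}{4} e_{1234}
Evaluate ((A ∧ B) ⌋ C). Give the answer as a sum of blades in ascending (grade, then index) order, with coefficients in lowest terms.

step 1: \frac{63}{5} e_{23} + \frac{4}{5} e_{24} - 9 e_{34} + \frac{7}{30} e_{234}
step 2: \frac{19}{15} e_{1} + 18 e_{12} + \frac{8}{5} e_{13} + \frac{126}{5} e_{14}
Answer: \frac{19}{15} e_{1} + 18 e_{12} + \frac{8}{5} e_{13} + \frac{126}{5} e_{14}


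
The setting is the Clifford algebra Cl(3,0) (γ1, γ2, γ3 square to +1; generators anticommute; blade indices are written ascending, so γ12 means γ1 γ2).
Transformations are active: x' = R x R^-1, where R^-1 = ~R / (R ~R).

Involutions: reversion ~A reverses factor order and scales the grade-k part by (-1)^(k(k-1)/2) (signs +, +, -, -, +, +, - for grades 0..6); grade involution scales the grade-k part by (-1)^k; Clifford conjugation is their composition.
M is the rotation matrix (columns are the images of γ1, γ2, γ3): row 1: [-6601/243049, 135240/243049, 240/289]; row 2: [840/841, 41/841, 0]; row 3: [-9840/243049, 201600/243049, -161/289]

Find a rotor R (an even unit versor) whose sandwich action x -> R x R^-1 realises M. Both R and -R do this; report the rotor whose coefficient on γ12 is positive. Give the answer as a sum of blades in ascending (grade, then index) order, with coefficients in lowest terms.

Method: write R = a + b12*γ12 + b13*γ13 + b23*γ23 with a^2 + b12^2 + b13^2 + b23^2 = 1 (so R^-1 = ~R). Expanding the columns R e_j ~R gives tr M = 4a^2 - 1 and, from the antisymmetric part, M21 - M12 = -4a*b12, M13 - M31 = 4a*b13, M32 - M23 = -4a*b23.
Here tr M = -130153/243049, so a^2 = (1 + tr M)/4 = 28224/243049 and a = ±168/493. Taking a = 168/493: M21 - M12 = 107520/243049, M13 - M31 = 211680/243049, M32 - M23 = 201600/243049, giving b12 = -160/493, b13 = 315/493, b23 = -300/493, i.e. R = 168/493 - 160/493*γ12 + 315/493*γ13 - 300/493*γ23.
Its γ12 coefficient is negative, so report the other preimage -R.
Answer: -168/493 + 160/493*γ12 - 315/493*γ13 + 300/493*γ23. Key observation: the double cover Spin(3) -> SO(3) sends R and -R to the same matrix (trace -130153/243049 here), so the stated sign of the γ12 coefficient is what selects one sheet.


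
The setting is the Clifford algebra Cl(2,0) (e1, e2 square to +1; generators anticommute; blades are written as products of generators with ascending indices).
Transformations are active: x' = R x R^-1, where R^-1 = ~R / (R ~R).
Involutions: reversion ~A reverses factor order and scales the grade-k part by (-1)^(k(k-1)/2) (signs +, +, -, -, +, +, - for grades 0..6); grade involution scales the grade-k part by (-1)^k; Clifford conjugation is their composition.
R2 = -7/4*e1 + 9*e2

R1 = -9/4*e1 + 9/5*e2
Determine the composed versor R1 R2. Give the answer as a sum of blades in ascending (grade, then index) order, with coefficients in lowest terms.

Distribute over the terms of R1 (each basis-blade product reordered to ascending indices, repeated generators contracted through their squares):
(-9/4*e1) R2 = 63/16 - 81/4*e1 e2
(9/5*e2) R2 = 81/5 + 63/20*e1 e2
Summing the partial products and collecting blades:
Answer: 1611/80 - 171/10*e1 e2


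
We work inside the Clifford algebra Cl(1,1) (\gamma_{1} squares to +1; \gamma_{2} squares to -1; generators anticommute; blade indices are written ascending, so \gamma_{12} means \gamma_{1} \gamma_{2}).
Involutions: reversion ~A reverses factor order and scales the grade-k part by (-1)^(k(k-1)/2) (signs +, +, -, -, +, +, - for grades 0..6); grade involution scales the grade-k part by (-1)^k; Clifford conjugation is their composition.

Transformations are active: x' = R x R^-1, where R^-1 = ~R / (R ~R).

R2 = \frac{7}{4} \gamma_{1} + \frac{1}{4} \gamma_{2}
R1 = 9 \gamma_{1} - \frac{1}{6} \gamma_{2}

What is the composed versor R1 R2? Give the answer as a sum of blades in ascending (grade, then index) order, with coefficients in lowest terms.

Distribute over the terms of R1 (each basis-blade product reordered to ascending indices, repeated generators contracted through their squares):
(9 \gamma_{1}) R2 = \frac{63}{4} + \frac{9}{4} \gamma_{12}
(-\frac{1}{6} \gamma_{2}) R2 = \frac{1}{24} + \frac{7}{24} \gamma_{12}
Summing the partial products and collecting blades:
Answer: \frac{379}{24} + \frac{61}{24} \gamma_{12}


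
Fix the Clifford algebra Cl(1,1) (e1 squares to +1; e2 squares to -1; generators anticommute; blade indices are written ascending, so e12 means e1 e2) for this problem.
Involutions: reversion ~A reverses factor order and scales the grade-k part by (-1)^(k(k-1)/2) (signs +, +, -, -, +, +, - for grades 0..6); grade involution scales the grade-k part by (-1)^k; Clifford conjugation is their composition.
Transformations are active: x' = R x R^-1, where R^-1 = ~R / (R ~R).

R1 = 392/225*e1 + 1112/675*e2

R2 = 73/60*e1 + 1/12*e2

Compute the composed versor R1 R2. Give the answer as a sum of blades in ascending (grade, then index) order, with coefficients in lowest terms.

Distribute over the terms of R1 (each basis-blade product reordered to ascending indices, repeated generators contracted through their squares):
(392/225*e1) R2 = 7154/3375 + 98/675*e12
(1112/675*e2) R2 = -278/2025 - 20294/10125*e12
Summing the partial products and collecting blades:
Answer: 20072/10125 - 18824/10125*e12


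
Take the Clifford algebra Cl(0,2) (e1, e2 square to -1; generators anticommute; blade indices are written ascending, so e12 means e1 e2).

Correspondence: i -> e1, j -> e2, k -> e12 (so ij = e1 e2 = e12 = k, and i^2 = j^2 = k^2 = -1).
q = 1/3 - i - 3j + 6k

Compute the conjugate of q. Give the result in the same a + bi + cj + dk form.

In blades: q = 1/3 - e1 - 3*e2 + 6*e12.
Conjugation here is Clifford conjugation: the scalar is fixed and the grade-1 and grade-2 blades all flip sign, giving 1/3 + e1 + 3*e2 - 6*e12; translating back:
Answer: 1/3 + i + 3j - 6k
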